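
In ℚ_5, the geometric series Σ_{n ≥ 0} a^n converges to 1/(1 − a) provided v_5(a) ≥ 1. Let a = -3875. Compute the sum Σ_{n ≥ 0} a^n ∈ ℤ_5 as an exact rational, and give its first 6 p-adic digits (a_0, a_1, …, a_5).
Σ a^n = 1/(1 − a) = 1/3876;  first 6 digits = (1, 0, 0, 4, 3, 3)

v_5(a) = 3 ≥ 1, so the series converges in ℤ_5 to 1/(1 − a) = 1/(1 − (-3875)) = 1/3876. Expand this rational in ℤ_5: compute digits iteratively via d_i = x_i mod 5, x_{i+1} = (x_i − d_i)/5. The first 6 digits are (1, 0, 0, 4, 3, 3).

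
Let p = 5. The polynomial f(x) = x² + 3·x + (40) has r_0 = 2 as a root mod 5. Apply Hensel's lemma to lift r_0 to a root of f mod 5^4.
r_3 = 352 (mod 625)

Hensel: r_{i+1} = r_i − f(r_i)·(f′(r_i))^{-1} mod 5^{i+2}, f′(x) = 2x + 3. Iterate:
  r_0 = 2 (mod 5)
  r_1 = 2 (mod 25)
  r_2 = 102 (mod 125)
  r_3 = 352 (mod 625)
Final: r = 352 satisfies f(r) ≡ 0 mod 5^4.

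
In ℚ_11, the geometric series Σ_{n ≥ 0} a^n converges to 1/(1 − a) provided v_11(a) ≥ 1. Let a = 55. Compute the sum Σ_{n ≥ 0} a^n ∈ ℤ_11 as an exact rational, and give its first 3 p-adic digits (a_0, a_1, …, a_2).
Σ a^n = 1/(1 − a) = -1/54;  first 3 digits = (1, 5, 3)

v_11(a) = 1 ≥ 1, so the series converges in ℤ_11 to 1/(1 − a) = 1/(1 − 55) = -1/54. Expand this rational in ℤ_11: compute digits iteratively via d_i = x_i mod 11, x_{i+1} = (x_i − d_i)/11. The first 3 digits are (1, 5, 3).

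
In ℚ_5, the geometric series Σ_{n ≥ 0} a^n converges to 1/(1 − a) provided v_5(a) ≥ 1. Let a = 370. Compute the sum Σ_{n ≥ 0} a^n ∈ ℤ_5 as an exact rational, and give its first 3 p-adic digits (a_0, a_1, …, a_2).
Σ a^n = 1/(1 − a) = -1/369;  first 3 digits = (1, 4, 0)

v_5(a) = 1 ≥ 1, so the series converges in ℤ_5 to 1/(1 − a) = 1/(1 − 370) = -1/369. Expand this rational in ℤ_5: compute digits iteratively via d_i = x_i mod 5, x_{i+1} = (x_i − d_i)/5. The first 3 digits are (1, 4, 0).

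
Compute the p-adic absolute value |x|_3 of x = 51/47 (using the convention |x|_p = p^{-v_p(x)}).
|51/47|_3 = 1/3

Step 1 — compute v_3(x) by factoring powers of 3 out of the numerator and denominator: v_3(51/47) = 1. Step 2 — apply |x|_p = p^{-v_p(x)} = 3^{-1} = 1/3.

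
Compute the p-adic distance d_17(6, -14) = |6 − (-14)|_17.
d_17(6, -14) = 1

Step 1 — x − y = 6 − (-14) = 20. Step 2 — v_17(20) = 0 (factor: 20 = (17^0 · 20); the sign does not affect v_p). Step 3 — |x − y|_17 = 17^{0} = 1.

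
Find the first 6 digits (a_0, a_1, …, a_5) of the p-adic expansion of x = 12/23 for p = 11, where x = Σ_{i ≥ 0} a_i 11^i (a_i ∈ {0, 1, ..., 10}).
(a_0, …, a_5) = (1, 10, 1, 7, 7, 6)

v_11(12/23) = 0 (numerator and denominator both coprime to 11), so x ∈ ℤ_11^×. Compute digits iteratively via a_i = x_i mod 11, x_{i+1} = (x_i − a_i)/11, with x_0 = x:
  x_0 = 12/23;  a_0 = 1;  x_1 = (x_0 − 1)/11 = -1/23
  x_1 = -1/23;  a_1 = 10;  x_2 = (x_1 − 10)/11 = -21/23
  x_2 = -21/23;  a_2 = 1;  x_3 = (x_2 − 1)/11 = -4/23
  x_3 = -4/23;  a_3 = 7;  x_4 = (x_3 − 7)/11 = -15/23
  x_4 = -15/23;  a_4 = 7;  x_5 = (x_4 − 7)/11 = -16/23
  x_5 = -16/23;  a_5 = 6;  x_6 = (x_5 − 6)/11 = -14/23
Digits: (1, 10, 1, 7, 7, 6).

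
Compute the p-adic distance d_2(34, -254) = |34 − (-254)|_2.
d_2(34, -254) = 1/32

Step 1 — x − y = 34 − (-254) = 288. Step 2 — v_2(288) = 5 (factor: 288 = (2^5 · 9); the sign does not affect v_p). Step 3 — |x − y|_2 = 2^{-5} = 1/32.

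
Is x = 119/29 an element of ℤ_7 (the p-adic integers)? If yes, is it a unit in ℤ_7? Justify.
x ∈ ℤ_7 but not a unit; v_7(x) = 1 > 0

ℤ_7 = {x ∈ ℚ_7 : v_7(x) ≥ 0} and ℤ_7^× = {x ∈ ℤ_7 : v_7(x) = 0}. Here v_7(119/29) = v_7(num) − v_7(den) = 1; compare against these criteria.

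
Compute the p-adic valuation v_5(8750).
v_5(8750) = 4

v_5(n) is the largest exponent k such that 5^k divides n. Factor out: 8750 = 5^4 · 14. (Sign doesn't affect v_p.) So v_5(8750) = 4.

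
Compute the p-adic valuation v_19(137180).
v_19(137180) = 3

v_19(n) is the largest exponent k such that 19^k divides n. Factor out: 137180 = 19^3 · 20. (Sign doesn't affect v_p.) So v_19(137180) = 3.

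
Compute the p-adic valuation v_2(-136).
v_2(-136) = 3

v_2(n) is the largest exponent k such that 2^k divides n. Factor out: -136 = -2^3 · 17. (Sign doesn't affect v_p.) So v_2(-136) = 3.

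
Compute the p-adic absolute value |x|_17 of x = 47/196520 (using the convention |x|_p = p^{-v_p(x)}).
|47/196520|_17 = 4913

Step 1 — compute v_17(x) by factoring powers of 17 out of the numerator and denominator: v_17(47/196520) = -3. Step 2 — apply |x|_p = p^{-v_p(x)} = 17^{3} = 4913.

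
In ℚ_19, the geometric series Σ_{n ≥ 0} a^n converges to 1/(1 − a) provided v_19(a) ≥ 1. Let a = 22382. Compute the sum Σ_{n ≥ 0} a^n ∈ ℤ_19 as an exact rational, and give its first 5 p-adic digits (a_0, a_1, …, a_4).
Σ a^n = 1/(1 − a) = -1/22381;  first 5 digits = (1, 0, 5, 3, 6)

v_19(a) = 2 ≥ 1, so the series converges in ℤ_19 to 1/(1 − a) = 1/(1 − 22382) = -1/22381. Expand this rational in ℤ_19: compute digits iteratively via d_i = x_i mod 19, x_{i+1} = (x_i − d_i)/19. The first 5 digits are (1, 0, 5, 3, 6).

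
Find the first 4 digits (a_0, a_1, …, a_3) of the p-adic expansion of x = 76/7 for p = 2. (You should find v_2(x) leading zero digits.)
(a_0, …, a_3) = (0, 0, 1, 0)

v_2(76/7) = 2, so a_0 = ... = a_1 = 0. Factor out: x = 2^2 · u with u = 19/7 a unit in ℤ_2. Expand u iteratively via a_{v+i} = u_i mod 2, u_{i+1} = (u_i − a_{v+i})/2:
  u_0 = 19/7;  a_2 = 1;  u_1 = (u_0 − 1)/2 = 6/7
  u_1 = 6/7;  a_3 = 0;  u_2 = (u_1 − 0)/2 = 3/7
Digits: (0, 0, 1, 0).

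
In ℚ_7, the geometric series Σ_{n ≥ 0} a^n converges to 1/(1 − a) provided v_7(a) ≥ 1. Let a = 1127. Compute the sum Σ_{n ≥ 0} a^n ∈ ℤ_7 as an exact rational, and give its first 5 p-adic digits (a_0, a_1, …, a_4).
Σ a^n = 1/(1 − a) = -1/1126;  first 5 digits = (1, 0, 2, 3, 4)

v_7(a) = 2 ≥ 1, so the series converges in ℤ_7 to 1/(1 − a) = 1/(1 − 1127) = -1/1126. Expand this rational in ℤ_7: compute digits iteratively via d_i = x_i mod 7, x_{i+1} = (x_i − d_i)/7. The first 5 digits are (1, 0, 2, 3, 4).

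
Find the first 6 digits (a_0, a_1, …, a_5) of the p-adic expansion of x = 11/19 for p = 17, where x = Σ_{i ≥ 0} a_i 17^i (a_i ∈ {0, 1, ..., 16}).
(a_0, …, a_5) = (14, 1, 16, 8, 12, 10)

v_17(11/19) = 0 (numerator and denominator both coprime to 17), so x ∈ ℤ_17^×. Compute digits iteratively via a_i = x_i mod 17, x_{i+1} = (x_i − a_i)/17, with x_0 = x:
  x_0 = 11/19;  a_0 = 14;  x_1 = (x_0 − 14)/17 = -15/19
  x_1 = -15/19;  a_1 = 1;  x_2 = (x_1 − 1)/17 = -2/19
  x_2 = -2/19;  a_2 = 16;  x_3 = (x_2 − 16)/17 = -18/19
  x_3 = -18/19;  a_3 = 8;  x_4 = (x_3 − 8)/17 = -10/19
  x_4 = -10/19;  a_4 = 12;  x_5 = (x_4 − 12)/17 = -14/19
  x_5 = -14/19;  a_5 = 10;  x_6 = (x_5 − 10)/17 = -12/19
Digits: (14, 1, 16, 8, 12, 10).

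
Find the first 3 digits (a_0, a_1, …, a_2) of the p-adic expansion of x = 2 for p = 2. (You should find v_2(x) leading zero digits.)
(a_0, …, a_2) = (0, 1, 0)

v_2(2) = 1, so a_0 = ... = a_0 = 0. Factor out: x = 2^1 · u with u = 1 a unit in ℤ_2. Expand u iteratively via a_{v+i} = u_i mod 2, u_{i+1} = (u_i − a_{v+i})/2:
  u_0 = 1;  a_1 = 1;  u_1 = (u_0 − 1)/2 = 0
  u_1 = 0;  a_2 = 0;  u_2 = (u_1 − 0)/2 = 0
Digits: (0, 1, 0).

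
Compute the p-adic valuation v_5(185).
v_5(185) = 1

v_5(n) is the largest exponent k such that 5^k divides n. Factor out: 185 = 5^1 · 37. (Sign doesn't affect v_p.) So v_5(185) = 1.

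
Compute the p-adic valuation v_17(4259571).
v_17(4259571) = 5

v_17(n) is the largest exponent k such that 17^k divides n. Factor out: 4259571 = 17^5 · 3. (Sign doesn't affect v_p.) So v_17(4259571) = 5.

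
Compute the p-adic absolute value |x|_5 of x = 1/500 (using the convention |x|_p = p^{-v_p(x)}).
|1/500|_5 = 125

Step 1 — compute v_5(x) by factoring powers of 5 out of the numerator and denominator: v_5(1/500) = -3. Step 2 — apply |x|_p = p^{-v_p(x)} = 5^{3} = 125.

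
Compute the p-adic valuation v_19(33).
v_19(33) = 0

v_19(n) is the largest exponent k such that 19^k divides n. Factor out: 33 = 19^0 · 33. (Sign doesn't affect v_p.) So v_19(33) = 0.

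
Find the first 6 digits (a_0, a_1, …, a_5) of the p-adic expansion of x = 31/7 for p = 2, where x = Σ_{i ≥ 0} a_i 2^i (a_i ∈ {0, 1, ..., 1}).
(a_0, …, a_5) = (1, 0, 0, 1, 0, 1)

v_2(31/7) = 0 (numerator and denominator both coprime to 2), so x ∈ ℤ_2^×. Compute digits iteratively via a_i = x_i mod 2, x_{i+1} = (x_i − a_i)/2, with x_0 = x:
  x_0 = 31/7;  a_0 = 1;  x_1 = (x_0 − 1)/2 = 12/7
  x_1 = 12/7;  a_1 = 0;  x_2 = (x_1 − 0)/2 = 6/7
  x_2 = 6/7;  a_2 = 0;  x_3 = (x_2 − 0)/2 = 3/7
  x_3 = 3/7;  a_3 = 1;  x_4 = (x_3 − 1)/2 = -2/7
  x_4 = -2/7;  a_4 = 0;  x_5 = (x_4 − 0)/2 = -1/7
  x_5 = -1/7;  a_5 = 1;  x_6 = (x_5 − 1)/2 = -4/7
Digits: (1, 0, 0, 1, 0, 1).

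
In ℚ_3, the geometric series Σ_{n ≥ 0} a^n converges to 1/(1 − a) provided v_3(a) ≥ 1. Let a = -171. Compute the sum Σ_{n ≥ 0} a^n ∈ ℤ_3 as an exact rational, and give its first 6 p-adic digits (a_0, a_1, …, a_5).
Σ a^n = 1/(1 − a) = 1/172;  first 6 digits = (1, 0, 2, 2, 1, 2)

v_3(a) = 2 ≥ 1, so the series converges in ℤ_3 to 1/(1 − a) = 1/(1 − (-171)) = 1/172. Expand this rational in ℤ_3: compute digits iteratively via d_i = x_i mod 3, x_{i+1} = (x_i − d_i)/3. The first 6 digits are (1, 0, 2, 2, 1, 2).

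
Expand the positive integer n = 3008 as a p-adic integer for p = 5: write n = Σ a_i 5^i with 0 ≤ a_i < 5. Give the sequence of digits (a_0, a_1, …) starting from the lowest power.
(a_0, a_1, …) = (3, 1, 0, 4, 4)

Repeated division by 5 gives the digits low-to-high: 3008 = 3 + 1·5^1 + 4·5^3 + 4·5^4. Digit sequence: (3, 1, 0, 4, 4).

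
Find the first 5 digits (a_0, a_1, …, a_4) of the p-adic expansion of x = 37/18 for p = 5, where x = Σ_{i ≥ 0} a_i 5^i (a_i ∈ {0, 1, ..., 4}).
(a_0, …, a_4) = (4, 1, 0, 3, 3)

v_5(37/18) = 0 (numerator and denominator both coprime to 5), so x ∈ ℤ_5^×. Compute digits iteratively via a_i = x_i mod 5, x_{i+1} = (x_i − a_i)/5, with x_0 = x:
  x_0 = 37/18;  a_0 = 4;  x_1 = (x_0 − 4)/5 = -7/18
  x_1 = -7/18;  a_1 = 1;  x_2 = (x_1 − 1)/5 = -5/18
  x_2 = -5/18;  a_2 = 0;  x_3 = (x_2 − 0)/5 = -1/18
  x_3 = -1/18;  a_3 = 3;  x_4 = (x_3 − 3)/5 = -11/18
  x_4 = -11/18;  a_4 = 3;  x_5 = (x_4 − 3)/5 = -13/18
Digits: (4, 1, 0, 3, 3).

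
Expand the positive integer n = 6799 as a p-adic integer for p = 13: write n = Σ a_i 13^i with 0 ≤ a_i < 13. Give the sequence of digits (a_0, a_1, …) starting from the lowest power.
(a_0, a_1, …) = (0, 3, 1, 3)

Repeated division by 13 gives the digits low-to-high: 6799 = 3·13^1 + 1·13^2 + 3·13^3. Digit sequence: (0, 3, 1, 3).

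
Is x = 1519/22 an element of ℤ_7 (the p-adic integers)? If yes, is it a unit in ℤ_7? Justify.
x ∈ ℤ_7 but not a unit; v_7(x) = 2 > 0

ℤ_7 = {x ∈ ℚ_7 : v_7(x) ≥ 0} and ℤ_7^× = {x ∈ ℤ_7 : v_7(x) = 0}. Here v_7(1519/22) = v_7(num) − v_7(den) = 2; compare against these criteria.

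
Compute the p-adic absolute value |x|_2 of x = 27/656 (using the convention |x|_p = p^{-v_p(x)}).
|27/656|_2 = 16

Step 1 — compute v_2(x) by factoring powers of 2 out of the numerator and denominator: v_2(27/656) = -4. Step 2 — apply |x|_p = p^{-v_p(x)} = 2^{4} = 16.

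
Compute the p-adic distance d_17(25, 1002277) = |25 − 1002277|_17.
d_17(25, 1002277) = 1/83521

Step 1 — x − y = 25 − 1002277 = -1002252. Step 2 — v_17(-1002252) = 4 (factor: -1002252 = −(17^4 · 12); the sign does not affect v_p). Step 3 — |x − y|_17 = 17^{-4} = 1/83521.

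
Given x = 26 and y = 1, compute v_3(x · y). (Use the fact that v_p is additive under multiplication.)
v_3(26) = 0

v_p(x) = 0 (factor: 26 = 3^0 · 26); v_p(y) = 0 (factor: 1 = 3^0 · 1). Additivity: v_p(xy) = v_p(x) + v_p(y) = 0 + 0 = 0. (Direct check: xy = 26 = 3^0 · (26).)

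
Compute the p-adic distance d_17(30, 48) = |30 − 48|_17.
d_17(30, 48) = 1

Step 1 — x − y = 30 − 48 = -18. Step 2 — v_17(-18) = 0 (factor: -18 = −(17^0 · 18); the sign does not affect v_p). Step 3 — |x − y|_17 = 17^{0} = 1.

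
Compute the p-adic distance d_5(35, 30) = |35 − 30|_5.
d_5(35, 30) = 1/5

Step 1 — x − y = 35 − 30 = 5. Step 2 — v_5(5) = 1 (factor: 5 = (5^1 · 1); the sign does not affect v_p). Step 3 — |x − y|_5 = 5^{-1} = 1/5.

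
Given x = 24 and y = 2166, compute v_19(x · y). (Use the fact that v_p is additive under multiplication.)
v_19(51984) = 2

v_p(x) = 0 (factor: 24 = 19^0 · 24); v_p(y) = 2 (factor: 2166 = 19^2 · 6). Additivity: v_p(xy) = v_p(x) + v_p(y) = 0 + 2 = 2. (Direct check: xy = 51984 = 19^2 · (144).)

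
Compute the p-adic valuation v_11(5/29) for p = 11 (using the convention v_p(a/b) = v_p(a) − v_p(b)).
v_11(5/29) = 0

Factor powers of 11 from the numerator and denominator of the reduced fraction: 5 = 11^0 · 5 and 29 = 11^0 · 29. Apply v_p(a/b) = v_p(a) − v_p(b): v_11(5/29) = 0 − 0 = 0.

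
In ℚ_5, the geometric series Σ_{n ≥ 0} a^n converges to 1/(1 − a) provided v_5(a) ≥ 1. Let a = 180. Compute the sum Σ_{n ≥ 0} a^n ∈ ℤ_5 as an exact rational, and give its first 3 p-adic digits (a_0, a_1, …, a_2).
Σ a^n = 1/(1 − a) = -1/179;  first 3 digits = (1, 1, 3)

v_5(a) = 1 ≥ 1, so the series converges in ℤ_5 to 1/(1 − a) = 1/(1 − 180) = -1/179. Expand this rational in ℤ_5: compute digits iteratively via d_i = x_i mod 5, x_{i+1} = (x_i − d_i)/5. The first 3 digits are (1, 1, 3).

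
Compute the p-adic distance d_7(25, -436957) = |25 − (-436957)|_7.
d_7(25, -436957) = 1/16807

Step 1 — x − y = 25 − (-436957) = 436982. Step 2 — v_7(436982) = 5 (factor: 436982 = (7^5 · 26); the sign does not affect v_p). Step 3 — |x − y|_7 = 7^{-5} = 1/16807.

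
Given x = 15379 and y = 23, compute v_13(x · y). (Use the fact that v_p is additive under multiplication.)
v_13(353717) = 3

v_p(x) = 3 (factor: 15379 = 13^3 · 7); v_p(y) = 0 (factor: 23 = 13^0 · 23). Additivity: v_p(xy) = v_p(x) + v_p(y) = 3 + 0 = 3. (Direct check: xy = 353717 = 13^3 · (161).)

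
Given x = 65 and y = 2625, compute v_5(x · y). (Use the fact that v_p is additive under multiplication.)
v_5(170625) = 4

v_p(x) = 1 (factor: 65 = 5^1 · 13); v_p(y) = 3 (factor: 2625 = 5^3 · 21). Additivity: v_p(xy) = v_p(x) + v_p(y) = 1 + 3 = 4. (Direct check: xy = 170625 = 5^4 · (273).)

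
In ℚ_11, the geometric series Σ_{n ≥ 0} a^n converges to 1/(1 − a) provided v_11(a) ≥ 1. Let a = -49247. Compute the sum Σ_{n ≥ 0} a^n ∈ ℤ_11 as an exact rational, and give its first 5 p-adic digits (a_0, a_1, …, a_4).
Σ a^n = 1/(1 − a) = 1/49248;  first 5 digits = (1, 0, 0, 7, 7)

v_11(a) = 3 ≥ 1, so the series converges in ℤ_11 to 1/(1 − a) = 1/(1 − (-49247)) = 1/49248. Expand this rational in ℤ_11: compute digits iteratively via d_i = x_i mod 11, x_{i+1} = (x_i − d_i)/11. The first 5 digits are (1, 0, 0, 7, 7).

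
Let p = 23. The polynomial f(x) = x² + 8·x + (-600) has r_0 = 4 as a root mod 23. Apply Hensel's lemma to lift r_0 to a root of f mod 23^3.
r_2 = 11941 (mod 12167)

Hensel: r_{i+1} = r_i − f(r_i)·(f′(r_i))^{-1} mod 23^{i+2}, f′(x) = 2x + 8. Iterate:
  r_0 = 4 (mod 23)
  r_1 = 303 (mod 529)
  r_2 = 11941 (mod 12167)
Final: r = 11941 satisfies f(r) ≡ 0 mod 23^3.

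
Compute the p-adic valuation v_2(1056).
v_2(1056) = 5

v_2(n) is the largest exponent k such that 2^k divides n. Factor out: 1056 = 2^5 · 33. (Sign doesn't affect v_p.) So v_2(1056) = 5.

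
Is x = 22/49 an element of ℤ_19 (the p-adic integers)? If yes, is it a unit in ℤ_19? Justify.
x ∈ ℤ_19^× (unit); v_19(x) = 0

ℤ_19 = {x ∈ ℚ_19 : v_19(x) ≥ 0} and ℤ_19^× = {x ∈ ℤ_19 : v_19(x) = 0}. Here v_19(22/49) = v_19(num) − v_19(den) = 0; compare against these criteria.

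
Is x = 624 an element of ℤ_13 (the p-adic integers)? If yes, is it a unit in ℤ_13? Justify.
x ∈ ℤ_13 but not a unit; v_13(x) = 1 > 0

ℤ_13 = {x ∈ ℚ_13 : v_13(x) ≥ 0} and ℤ_13^× = {x ∈ ℤ_13 : v_13(x) = 0}. Here v_13(624) = v_13(num) − v_13(den) = 1; compare against these criteria.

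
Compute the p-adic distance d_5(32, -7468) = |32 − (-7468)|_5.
d_5(32, -7468) = 1/625

Step 1 — x − y = 32 − (-7468) = 7500. Step 2 — v_5(7500) = 4 (factor: 7500 = (5^4 · 12); the sign does not affect v_p). Step 3 — |x − y|_5 = 5^{-4} = 1/625.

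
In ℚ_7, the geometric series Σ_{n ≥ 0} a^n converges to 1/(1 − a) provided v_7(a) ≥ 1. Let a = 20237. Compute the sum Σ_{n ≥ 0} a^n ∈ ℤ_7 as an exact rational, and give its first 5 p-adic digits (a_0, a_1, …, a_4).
Σ a^n = 1/(1 − a) = -1/20236;  first 5 digits = (1, 0, 0, 3, 1)

v_7(a) = 3 ≥ 1, so the series converges in ℤ_7 to 1/(1 − a) = 1/(1 − 20237) = -1/20236. Expand this rational in ℤ_7: compute digits iteratively via d_i = x_i mod 7, x_{i+1} = (x_i − d_i)/7. The first 5 digits are (1, 0, 0, 3, 1).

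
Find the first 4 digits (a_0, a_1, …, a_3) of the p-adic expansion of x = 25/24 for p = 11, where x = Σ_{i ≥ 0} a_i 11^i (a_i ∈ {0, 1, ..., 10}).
(a_0, …, a_3) = (7, 10, 5, 10)

v_11(25/24) = 0 (numerator and denominator both coprime to 11), so x ∈ ℤ_11^×. Compute digits iteratively via a_i = x_i mod 11, x_{i+1} = (x_i − a_i)/11, with x_0 = x:
  x_0 = 25/24;  a_0 = 7;  x_1 = (x_0 − 7)/11 = -13/24
  x_1 = -13/24;  a_1 = 10;  x_2 = (x_1 − 10)/11 = -23/24
  x_2 = -23/24;  a_2 = 5;  x_3 = (x_2 − 5)/11 = -13/24
  x_3 = -13/24;  a_3 = 10;  x_4 = (x_3 − 10)/11 = -23/24
Digits: (7, 10, 5, 10).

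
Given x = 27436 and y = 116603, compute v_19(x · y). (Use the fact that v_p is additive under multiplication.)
v_19(3199119908) = 6

v_p(x) = 3 (factor: 27436 = 19^3 · 4); v_p(y) = 3 (factor: 116603 = 19^3 · 17). Additivity: v_p(xy) = v_p(x) + v_p(y) = 3 + 3 = 6. (Direct check: xy = 3199119908 = 19^6 · (68).)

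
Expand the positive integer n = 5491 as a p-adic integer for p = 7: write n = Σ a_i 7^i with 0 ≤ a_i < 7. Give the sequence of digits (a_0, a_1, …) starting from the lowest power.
(a_0, a_1, …) = (3, 0, 0, 2, 2)

Repeated division by 7 gives the digits low-to-high: 5491 = 3 + 2·7^3 + 2·7^4. Digit sequence: (3, 0, 0, 2, 2).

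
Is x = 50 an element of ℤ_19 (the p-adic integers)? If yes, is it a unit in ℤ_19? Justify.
x ∈ ℤ_19^× (unit); v_19(x) = 0

ℤ_19 = {x ∈ ℚ_19 : v_19(x) ≥ 0} and ℤ_19^× = {x ∈ ℤ_19 : v_19(x) = 0}. Here v_19(50) = v_19(num) − v_19(den) = 0; compare against these criteria.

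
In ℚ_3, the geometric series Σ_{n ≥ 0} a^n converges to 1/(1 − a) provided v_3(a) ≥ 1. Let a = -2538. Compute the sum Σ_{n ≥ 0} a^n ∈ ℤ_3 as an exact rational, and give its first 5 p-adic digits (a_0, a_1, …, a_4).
Σ a^n = 1/(1 − a) = 1/2539;  first 5 digits = (1, 0, 0, 2, 1)

v_3(a) = 3 ≥ 1, so the series converges in ℤ_3 to 1/(1 − a) = 1/(1 − (-2538)) = 1/2539. Expand this rational in ℤ_3: compute digits iteratively via d_i = x_i mod 3, x_{i+1} = (x_i − d_i)/3. The first 5 digits are (1, 0, 0, 2, 1).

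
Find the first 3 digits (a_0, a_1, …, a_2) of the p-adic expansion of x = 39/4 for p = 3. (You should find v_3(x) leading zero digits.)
(a_0, …, a_2) = (0, 1, 0)

v_3(39/4) = 1, so a_0 = ... = a_0 = 0. Factor out: x = 3^1 · u with u = 13/4 a unit in ℤ_3. Expand u iteratively via a_{v+i} = u_i mod 3, u_{i+1} = (u_i − a_{v+i})/3:
  u_0 = 13/4;  a_1 = 1;  u_1 = (u_0 − 1)/3 = 3/4
  u_1 = 3/4;  a_2 = 0;  u_2 = (u_1 − 0)/3 = 1/4
Digits: (0, 1, 0).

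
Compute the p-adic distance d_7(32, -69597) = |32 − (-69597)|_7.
d_7(32, -69597) = 1/2401

Step 1 — x − y = 32 − (-69597) = 69629. Step 2 — v_7(69629) = 4 (factor: 69629 = (7^4 · 29); the sign does not affect v_p). Step 3 — |x − y|_7 = 7^{-4} = 1/2401.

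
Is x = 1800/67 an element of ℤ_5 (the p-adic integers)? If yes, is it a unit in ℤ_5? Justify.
x ∈ ℤ_5 but not a unit; v_5(x) = 2 > 0

ℤ_5 = {x ∈ ℚ_5 : v_5(x) ≥ 0} and ℤ_5^× = {x ∈ ℤ_5 : v_5(x) = 0}. Here v_5(1800/67) = v_5(num) − v_5(den) = 2; compare against these criteria.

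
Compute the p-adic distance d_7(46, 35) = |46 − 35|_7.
d_7(46, 35) = 1

Step 1 — x − y = 46 − 35 = 11. Step 2 — v_7(11) = 0 (factor: 11 = (7^0 · 11); the sign does not affect v_p). Step 3 — |x − y|_7 = 7^{0} = 1.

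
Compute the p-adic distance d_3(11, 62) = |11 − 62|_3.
d_3(11, 62) = 1/3

Step 1 — x − y = 11 − 62 = -51. Step 2 — v_3(-51) = 1 (factor: -51 = −(3^1 · 17); the sign does not affect v_p). Step 3 — |x − y|_3 = 3^{-1} = 1/3.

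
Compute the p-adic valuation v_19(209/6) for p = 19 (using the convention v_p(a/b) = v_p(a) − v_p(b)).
v_19(209/6) = 1

Factor powers of 19 from the numerator and denominator of the reduced fraction: 209 = 19^1 · 11 and 6 = 19^0 · 6. Apply v_p(a/b) = v_p(a) − v_p(b): v_19(209/6) = 1 − 0 = 1.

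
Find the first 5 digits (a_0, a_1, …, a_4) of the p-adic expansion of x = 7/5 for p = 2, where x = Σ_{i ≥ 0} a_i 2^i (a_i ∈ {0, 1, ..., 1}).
(a_0, …, a_4) = (1, 1, 0, 1, 1)

v_2(7/5) = 0 (numerator and denominator both coprime to 2), so x ∈ ℤ_2^×. Compute digits iteratively via a_i = x_i mod 2, x_{i+1} = (x_i − a_i)/2, with x_0 = x:
  x_0 = 7/5;  a_0 = 1;  x_1 = (x_0 − 1)/2 = 1/5
  x_1 = 1/5;  a_1 = 1;  x_2 = (x_1 − 1)/2 = -2/5
  x_2 = -2/5;  a_2 = 0;  x_3 = (x_2 − 0)/2 = -1/5
  x_3 = -1/5;  a_3 = 1;  x_4 = (x_3 − 1)/2 = -3/5
  x_4 = -3/5;  a_4 = 1;  x_5 = (x_4 − 1)/2 = -4/5
Digits: (1, 1, 0, 1, 1).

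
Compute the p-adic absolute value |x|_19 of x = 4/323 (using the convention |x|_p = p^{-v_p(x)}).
|4/323|_19 = 19

Step 1 — compute v_19(x) by factoring powers of 19 out of the numerator and denominator: v_19(4/323) = -1. Step 2 — apply |x|_p = p^{-v_p(x)} = 19^{1} = 19.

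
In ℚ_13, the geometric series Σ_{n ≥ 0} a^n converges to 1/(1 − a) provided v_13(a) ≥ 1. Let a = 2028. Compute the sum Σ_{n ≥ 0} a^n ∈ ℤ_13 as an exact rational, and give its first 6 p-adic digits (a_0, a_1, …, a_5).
Σ a^n = 1/(1 − a) = -1/2027;  first 6 digits = (1, 0, 12, 0, 1, 11)

v_13(a) = 2 ≥ 1, so the series converges in ℤ_13 to 1/(1 − a) = 1/(1 − 2028) = -1/2027. Expand this rational in ℤ_13: compute digits iteratively via d_i = x_i mod 13, x_{i+1} = (x_i − d_i)/13. The first 6 digits are (1, 0, 12, 0, 1, 11).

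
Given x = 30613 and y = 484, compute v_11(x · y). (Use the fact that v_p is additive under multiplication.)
v_11(14816692) = 5

v_p(x) = 3 (factor: 30613 = 11^3 · 23); v_p(y) = 2 (factor: 484 = 11^2 · 4). Additivity: v_p(xy) = v_p(x) + v_p(y) = 3 + 2 = 5. (Direct check: xy = 14816692 = 11^5 · (92).)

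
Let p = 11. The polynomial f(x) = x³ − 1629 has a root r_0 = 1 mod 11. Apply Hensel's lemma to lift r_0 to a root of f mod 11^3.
r_2 = 947 (mod 1331)

Hensel: r_{i+1} = r_i − f(r_i)/f′(r_i) mod 11^{i+2}, where f′(x) = 3x². Iterate:
  r_0 = 1 (mod 11)
  r_1 = 100 (mod 121)
  r_2 = 947 (mod 1331)
Final: r = 947 with f(r) ≡ 0 mod 11^3.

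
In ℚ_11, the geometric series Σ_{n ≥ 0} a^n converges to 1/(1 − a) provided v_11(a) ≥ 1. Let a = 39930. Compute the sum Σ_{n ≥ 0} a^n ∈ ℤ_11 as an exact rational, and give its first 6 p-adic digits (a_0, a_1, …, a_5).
Σ a^n = 1/(1 − a) = -1/39929;  first 6 digits = (1, 0, 0, 8, 2, 0)

v_11(a) = 3 ≥ 1, so the series converges in ℤ_11 to 1/(1 − a) = 1/(1 − 39930) = -1/39929. Expand this rational in ℤ_11: compute digits iteratively via d_i = x_i mod 11, x_{i+1} = (x_i − d_i)/11. The first 6 digits are (1, 0, 0, 8, 2, 0).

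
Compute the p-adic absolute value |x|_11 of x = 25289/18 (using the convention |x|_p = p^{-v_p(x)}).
|25289/18|_11 = 1/1331

Step 1 — compute v_11(x) by factoring powers of 11 out of the numerator and denominator: v_11(25289/18) = 3. Step 2 — apply |x|_p = p^{-v_p(x)} = 11^{-3} = 1/1331.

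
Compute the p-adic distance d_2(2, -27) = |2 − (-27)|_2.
d_2(2, -27) = 1

Step 1 — x − y = 2 − (-27) = 29. Step 2 — v_2(29) = 0 (factor: 29 = (2^0 · 29); the sign does not affect v_p). Step 3 — |x − y|_2 = 2^{0} = 1.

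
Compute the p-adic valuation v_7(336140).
v_7(336140) = 5

v_7(n) is the largest exponent k such that 7^k divides n. Factor out: 336140 = 7^5 · 20. (Sign doesn't affect v_p.) So v_7(336140) = 5.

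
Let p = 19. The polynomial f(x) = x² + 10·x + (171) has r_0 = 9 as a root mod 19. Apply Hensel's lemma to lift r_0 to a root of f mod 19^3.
r_2 = 1415 (mod 6859)

Hensel: r_{i+1} = r_i − f(r_i)·(f′(r_i))^{-1} mod 19^{i+2}, f′(x) = 2x + 10. Iterate:
  r_0 = 9 (mod 19)
  r_1 = 332 (mod 361)
  r_2 = 1415 (mod 6859)
Final: r = 1415 satisfies f(r) ≡ 0 mod 19^3.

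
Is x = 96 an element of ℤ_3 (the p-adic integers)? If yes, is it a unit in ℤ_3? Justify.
x ∈ ℤ_3 but not a unit; v_3(x) = 1 > 0

ℤ_3 = {x ∈ ℚ_3 : v_3(x) ≥ 0} and ℤ_3^× = {x ∈ ℤ_3 : v_3(x) = 0}. Here v_3(96) = v_3(num) − v_3(den) = 1; compare against these criteria.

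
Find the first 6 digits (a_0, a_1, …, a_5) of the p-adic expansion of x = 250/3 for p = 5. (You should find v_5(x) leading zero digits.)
(a_0, …, a_5) = (0, 0, 0, 4, 1, 3)

v_5(250/3) = 3, so a_0 = ... = a_2 = 0. Factor out: x = 5^3 · u with u = 2/3 a unit in ℤ_5. Expand u iteratively via a_{v+i} = u_i mod 5, u_{i+1} = (u_i − a_{v+i})/5:
  u_0 = 2/3;  a_3 = 4;  u_1 = (u_0 − 4)/5 = -2/3
  u_1 = -2/3;  a_4 = 1;  u_2 = (u_1 − 1)/5 = -1/3
  u_2 = -1/3;  a_5 = 3;  u_3 = (u_2 − 3)/5 = -2/3
Digits: (0, 0, 0, 4, 1, 3).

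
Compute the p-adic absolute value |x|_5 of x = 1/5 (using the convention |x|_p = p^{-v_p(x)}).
|1/5|_5 = 5

Step 1 — compute v_5(x) by factoring powers of 5 out of the numerator and denominator: v_5(1/5) = -1. Step 2 — apply |x|_p = p^{-v_p(x)} = 5^{1} = 5.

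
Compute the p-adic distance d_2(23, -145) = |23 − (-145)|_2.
d_2(23, -145) = 1/8

Step 1 — x − y = 23 − (-145) = 168. Step 2 — v_2(168) = 3 (factor: 168 = (2^3 · 21); the sign does not affect v_p). Step 3 — |x − y|_2 = 2^{-3} = 1/8.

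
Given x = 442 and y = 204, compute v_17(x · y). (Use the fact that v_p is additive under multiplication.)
v_17(90168) = 2

v_p(x) = 1 (factor: 442 = 17^1 · 26); v_p(y) = 1 (factor: 204 = 17^1 · 12). Additivity: v_p(xy) = v_p(x) + v_p(y) = 1 + 1 = 2. (Direct check: xy = 90168 = 17^2 · (312).)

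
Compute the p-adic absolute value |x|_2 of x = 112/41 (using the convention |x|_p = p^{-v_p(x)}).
|112/41|_2 = 1/16

Step 1 — compute v_2(x) by factoring powers of 2 out of the numerator and denominator: v_2(112/41) = 4. Step 2 — apply |x|_p = p^{-v_p(x)} = 2^{-4} = 1/16.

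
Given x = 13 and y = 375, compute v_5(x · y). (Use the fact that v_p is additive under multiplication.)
v_5(4875) = 3

v_p(x) = 0 (factor: 13 = 5^0 · 13); v_p(y) = 3 (factor: 375 = 5^3 · 3). Additivity: v_p(xy) = v_p(x) + v_p(y) = 0 + 3 = 3. (Direct check: xy = 4875 = 5^3 · (39).)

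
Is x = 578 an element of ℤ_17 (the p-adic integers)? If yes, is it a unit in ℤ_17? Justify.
x ∈ ℤ_17 but not a unit; v_17(x) = 2 > 0

ℤ_17 = {x ∈ ℚ_17 : v_17(x) ≥ 0} and ℤ_17^× = {x ∈ ℤ_17 : v_17(x) = 0}. Here v_17(578) = v_17(num) − v_17(den) = 2; compare against these criteria.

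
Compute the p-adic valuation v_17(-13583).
v_17(-13583) = 2

v_17(n) is the largest exponent k such that 17^k divides n. Factor out: -13583 = -17^2 · 47. (Sign doesn't affect v_p.) So v_17(-13583) = 2.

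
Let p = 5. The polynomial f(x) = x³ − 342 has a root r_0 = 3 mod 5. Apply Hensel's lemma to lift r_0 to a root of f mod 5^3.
r_2 = 48 (mod 125)

Hensel: r_{i+1} = r_i − f(r_i)/f′(r_i) mod 5^{i+2}, where f′(x) = 3x². Iterate:
  r_0 = 3 (mod 5)
  r_1 = 23 (mod 25)
  r_2 = 48 (mod 125)
Final: r = 48 with f(r) ≡ 0 mod 5^3.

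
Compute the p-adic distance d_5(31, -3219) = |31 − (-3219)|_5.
d_5(31, -3219) = 1/125

Step 1 — x − y = 31 − (-3219) = 3250. Step 2 — v_5(3250) = 3 (factor: 3250 = (5^3 · 26); the sign does not affect v_p). Step 3 — |x − y|_5 = 5^{-3} = 1/125.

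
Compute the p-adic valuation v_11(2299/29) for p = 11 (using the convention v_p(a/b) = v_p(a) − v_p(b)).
v_11(2299/29) = 2

Factor powers of 11 from the numerator and denominator of the reduced fraction: 2299 = 11^2 · 19 and 29 = 11^0 · 29. Apply v_p(a/b) = v_p(a) − v_p(b): v_11(2299/29) = 2 − 0 = 2.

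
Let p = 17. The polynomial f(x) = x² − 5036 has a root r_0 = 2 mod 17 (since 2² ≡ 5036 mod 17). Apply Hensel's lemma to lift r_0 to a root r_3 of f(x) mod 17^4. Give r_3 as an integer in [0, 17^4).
r_3 = 72354 (mod 83521)

Hensel's recurrence: r_{i+1} = r_i − f(r_i)·(f′(r_i))^{-1} mod 17^{i+2}, with f′(x) = 2x. Iterate:
  r_0 = 2 (mod 17)
  r_1 = 104 (mod 289)
  r_2 = 3572 (mod 4913)
  r_3 = 72354 (mod 83521)
Final: r_3 = 72354, and one checks f(r_3) ≡ 0 mod 17^4.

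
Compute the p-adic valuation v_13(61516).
v_13(61516) = 3

v_13(n) is the largest exponent k such that 13^k divides n. Factor out: 61516 = 13^3 · 28. (Sign doesn't affect v_p.) So v_13(61516) = 3.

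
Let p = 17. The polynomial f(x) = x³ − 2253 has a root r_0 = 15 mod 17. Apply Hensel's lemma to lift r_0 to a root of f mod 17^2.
r_1 = 66 (mod 289)

Hensel: r_{i+1} = r_i − f(r_i)/f′(r_i) mod 17^{i+2}, where f′(x) = 3x². Iterate:
  r_0 = 15 (mod 17)
  r_1 = 66 (mod 289)
Final: r = 66 with f(r) ≡ 0 mod 17^2.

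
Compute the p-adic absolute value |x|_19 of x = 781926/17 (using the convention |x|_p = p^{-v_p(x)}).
|781926/17|_19 = 1/130321

Step 1 — compute v_19(x) by factoring powers of 19 out of the numerator and denominator: v_19(781926/17) = 4. Step 2 — apply |x|_p = p^{-v_p(x)} = 19^{-4} = 1/130321.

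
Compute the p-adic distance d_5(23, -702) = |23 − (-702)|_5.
d_5(23, -702) = 1/25

Step 1 — x − y = 23 − (-702) = 725. Step 2 — v_5(725) = 2 (factor: 725 = (5^2 · 29); the sign does not affect v_p). Step 3 — |x − y|_5 = 5^{-2} = 1/25.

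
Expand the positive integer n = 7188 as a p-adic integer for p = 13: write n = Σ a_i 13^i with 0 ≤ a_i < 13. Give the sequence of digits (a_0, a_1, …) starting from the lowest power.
(a_0, a_1, …) = (12, 6, 3, 3)

Repeated division by 13 gives the digits low-to-high: 7188 = 12 + 6·13^1 + 3·13^2 + 3·13^3. Digit sequence: (12, 6, 3, 3).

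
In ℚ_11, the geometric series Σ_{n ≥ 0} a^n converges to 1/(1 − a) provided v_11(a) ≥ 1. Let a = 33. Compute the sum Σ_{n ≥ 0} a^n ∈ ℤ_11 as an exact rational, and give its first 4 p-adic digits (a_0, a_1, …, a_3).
Σ a^n = 1/(1 − a) = -1/32;  first 4 digits = (1, 3, 9, 5)

v_11(a) = 1 ≥ 1, so the series converges in ℤ_11 to 1/(1 − a) = 1/(1 − 33) = -1/32. Expand this rational in ℤ_11: compute digits iteratively via d_i = x_i mod 11, x_{i+1} = (x_i − d_i)/11. The first 4 digits are (1, 3, 9, 5).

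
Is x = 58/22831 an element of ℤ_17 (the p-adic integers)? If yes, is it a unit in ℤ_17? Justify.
x ∉ ℤ_17 (v_17(x) = -2 < 0)

ℤ_17 = {x ∈ ℚ_17 : v_17(x) ≥ 0} and ℤ_17^× = {x ∈ ℤ_17 : v_17(x) = 0}. Here v_17(58/22831) = v_17(num) − v_17(den) = -2; compare against these criteria.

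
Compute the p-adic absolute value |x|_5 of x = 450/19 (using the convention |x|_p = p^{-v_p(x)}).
|450/19|_5 = 1/25

Step 1 — compute v_5(x) by factoring powers of 5 out of the numerator and denominator: v_5(450/19) = 2. Step 2 — apply |x|_p = p^{-v_p(x)} = 5^{-2} = 1/25.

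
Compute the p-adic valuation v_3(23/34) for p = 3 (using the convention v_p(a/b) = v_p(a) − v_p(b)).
v_3(23/34) = 0

Factor powers of 3 from the numerator and denominator of the reduced fraction: 23 = 3^0 · 23 and 34 = 3^0 · 34. Apply v_p(a/b) = v_p(a) − v_p(b): v_3(23/34) = 0 − 0 = 0.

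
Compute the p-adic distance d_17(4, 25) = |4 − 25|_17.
d_17(4, 25) = 1

Step 1 — x − y = 4 − 25 = -21. Step 2 — v_17(-21) = 0 (factor: -21 = −(17^0 · 21); the sign does not affect v_p). Step 3 — |x − y|_17 = 17^{0} = 1.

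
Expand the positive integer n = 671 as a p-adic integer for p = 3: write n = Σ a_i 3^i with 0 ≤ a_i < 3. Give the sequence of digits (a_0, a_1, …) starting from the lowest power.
(a_0, a_1, …) = (2, 1, 2, 0, 2, 2)

Repeated division by 3 gives the digits low-to-high: 671 = 2 + 1·3^1 + 2·3^2 + 2·3^4 + 2·3^5. Digit sequence: (2, 1, 2, 0, 2, 2).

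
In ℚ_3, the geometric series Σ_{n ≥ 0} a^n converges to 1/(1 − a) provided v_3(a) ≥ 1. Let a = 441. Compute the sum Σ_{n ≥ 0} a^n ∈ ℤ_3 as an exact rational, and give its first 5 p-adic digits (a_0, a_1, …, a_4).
Σ a^n = 1/(1 − a) = -1/440;  first 5 digits = (1, 0, 1, 1, 0)

v_3(a) = 2 ≥ 1, so the series converges in ℤ_3 to 1/(1 − a) = 1/(1 − 441) = -1/440. Expand this rational in ℤ_3: compute digits iteratively via d_i = x_i mod 3, x_{i+1} = (x_i − d_i)/3. The first 5 digits are (1, 0, 1, 1, 0).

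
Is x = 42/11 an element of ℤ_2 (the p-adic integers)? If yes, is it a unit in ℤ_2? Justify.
x ∈ ℤ_2 but not a unit; v_2(x) = 1 > 0

ℤ_2 = {x ∈ ℚ_2 : v_2(x) ≥ 0} and ℤ_2^× = {x ∈ ℤ_2 : v_2(x) = 0}. Here v_2(42/11) = v_2(num) − v_2(den) = 1; compare against these criteria.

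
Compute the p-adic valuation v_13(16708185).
v_13(16708185) = 5

v_13(n) is the largest exponent k such that 13^k divides n. Factor out: 16708185 = 13^5 · 45. (Sign doesn't affect v_p.) So v_13(16708185) = 5.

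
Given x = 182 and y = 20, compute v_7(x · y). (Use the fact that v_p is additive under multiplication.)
v_7(3640) = 1

v_p(x) = 1 (factor: 182 = 7^1 · 26); v_p(y) = 0 (factor: 20 = 7^0 · 20). Additivity: v_p(xy) = v_p(x) + v_p(y) = 1 + 0 = 1. (Direct check: xy = 3640 = 7^1 · (520).)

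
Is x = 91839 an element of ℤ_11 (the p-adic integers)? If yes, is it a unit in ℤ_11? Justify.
x ∈ ℤ_11 but not a unit; v_11(x) = 3 > 0

ℤ_11 = {x ∈ ℚ_11 : v_11(x) ≥ 0} and ℤ_11^× = {x ∈ ℤ_11 : v_11(x) = 0}. Here v_11(91839) = v_11(num) − v_11(den) = 3; compare against these criteria.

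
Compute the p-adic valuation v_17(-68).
v_17(-68) = 1

v_17(n) is the largest exponent k such that 17^k divides n. Factor out: -68 = -17^1 · 4. (Sign doesn't affect v_p.) So v_17(-68) = 1.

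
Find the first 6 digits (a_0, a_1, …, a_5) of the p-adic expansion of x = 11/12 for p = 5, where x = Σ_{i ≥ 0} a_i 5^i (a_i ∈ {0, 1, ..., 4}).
(a_0, …, a_5) = (3, 0, 2, 0, 2, 0)

v_5(11/12) = 0 (numerator and denominator both coprime to 5), so x ∈ ℤ_5^×. Compute digits iteratively via a_i = x_i mod 5, x_{i+1} = (x_i − a_i)/5, with x_0 = x:
  x_0 = 11/12;  a_0 = 3;  x_1 = (x_0 − 3)/5 = -5/12
  x_1 = -5/12;  a_1 = 0;  x_2 = (x_1 − 0)/5 = -1/12
  x_2 = -1/12;  a_2 = 2;  x_3 = (x_2 − 2)/5 = -5/12
  x_3 = -5/12;  a_3 = 0;  x_4 = (x_3 − 0)/5 = -1/12
  x_4 = -1/12;  a_4 = 2;  x_5 = (x_4 − 2)/5 = -5/12
  x_5 = -5/12;  a_5 = 0;  x_6 = (x_5 − 0)/5 = -1/12
Digits: (3, 0, 2, 0, 2, 0).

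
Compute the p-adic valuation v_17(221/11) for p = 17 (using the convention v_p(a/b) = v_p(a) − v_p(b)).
v_17(221/11) = 1

Factor powers of 17 from the numerator and denominator of the reduced fraction: 221 = 17^1 · 13 and 11 = 17^0 · 11. Apply v_p(a/b) = v_p(a) − v_p(b): v_17(221/11) = 1 − 0 = 1.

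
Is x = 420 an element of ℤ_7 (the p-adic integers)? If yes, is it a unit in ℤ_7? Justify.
x ∈ ℤ_7 but not a unit; v_7(x) = 1 > 0

ℤ_7 = {x ∈ ℚ_7 : v_7(x) ≥ 0} and ℤ_7^× = {x ∈ ℤ_7 : v_7(x) = 0}. Here v_7(420) = v_7(num) − v_7(den) = 1; compare against these criteria.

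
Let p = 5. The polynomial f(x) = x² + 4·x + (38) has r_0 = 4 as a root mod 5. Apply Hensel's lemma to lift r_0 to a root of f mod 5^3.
r_2 = 94 (mod 125)

Hensel: r_{i+1} = r_i − f(r_i)·(f′(r_i))^{-1} mod 5^{i+2}, f′(x) = 2x + 4. Iterate:
  r_0 = 4 (mod 5)
  r_1 = 19 (mod 25)
  r_2 = 94 (mod 125)
Final: r = 94 satisfies f(r) ≡ 0 mod 5^3.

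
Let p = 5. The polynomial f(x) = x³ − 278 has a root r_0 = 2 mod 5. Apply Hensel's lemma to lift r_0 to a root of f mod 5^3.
r_2 = 37 (mod 125)

Hensel: r_{i+1} = r_i − f(r_i)/f′(r_i) mod 5^{i+2}, where f′(x) = 3x². Iterate:
  r_0 = 2 (mod 5)
  r_1 = 12 (mod 25)
  r_2 = 37 (mod 125)
Final: r = 37 with f(r) ≡ 0 mod 5^3.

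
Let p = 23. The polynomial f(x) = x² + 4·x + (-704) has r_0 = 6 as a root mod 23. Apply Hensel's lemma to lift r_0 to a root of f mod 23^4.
r_3 = 99895 (mod 279841)

Hensel: r_{i+1} = r_i − f(r_i)·(f′(r_i))^{-1} mod 23^{i+2}, f′(x) = 2x + 4. Iterate:
  r_0 = 6 (mod 23)
  r_1 = 443 (mod 529)
  r_2 = 2559 (mod 12167)
  r_3 = 99895 (mod 279841)
Final: r = 99895 satisfies f(r) ≡ 0 mod 23^4.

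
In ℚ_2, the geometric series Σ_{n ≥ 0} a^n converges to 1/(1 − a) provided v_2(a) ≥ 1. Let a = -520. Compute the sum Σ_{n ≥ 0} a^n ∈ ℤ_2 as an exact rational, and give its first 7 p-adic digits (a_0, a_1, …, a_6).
Σ a^n = 1/(1 − a) = 1/521;  first 7 digits = (1, 0, 0, 1, 1, 1, 0)

v_2(a) = 3 ≥ 1, so the series converges in ℤ_2 to 1/(1 − a) = 1/(1 − (-520)) = 1/521. Expand this rational in ℤ_2: compute digits iteratively via d_i = x_i mod 2, x_{i+1} = (x_i − d_i)/2. The first 7 digits are (1, 0, 0, 1, 1, 1, 0).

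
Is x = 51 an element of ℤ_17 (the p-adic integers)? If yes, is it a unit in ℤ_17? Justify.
x ∈ ℤ_17 but not a unit; v_17(x) = 1 > 0

ℤ_17 = {x ∈ ℚ_17 : v_17(x) ≥ 0} and ℤ_17^× = {x ∈ ℤ_17 : v_17(x) = 0}. Here v_17(51) = v_17(num) − v_17(den) = 1; compare against these criteria.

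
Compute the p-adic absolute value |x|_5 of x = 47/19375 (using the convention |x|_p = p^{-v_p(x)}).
|47/19375|_5 = 625

Step 1 — compute v_5(x) by factoring powers of 5 out of the numerator and denominator: v_5(47/19375) = -4. Step 2 — apply |x|_p = p^{-v_p(x)} = 5^{4} = 625.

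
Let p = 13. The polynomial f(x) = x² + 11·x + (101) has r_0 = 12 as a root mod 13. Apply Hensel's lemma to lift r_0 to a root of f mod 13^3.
r_2 = 740 (mod 2197)

Hensel: r_{i+1} = r_i − f(r_i)·(f′(r_i))^{-1} mod 13^{i+2}, f′(x) = 2x + 11. Iterate:
  r_0 = 12 (mod 13)
  r_1 = 64 (mod 169)
  r_2 = 740 (mod 2197)
Final: r = 740 satisfies f(r) ≡ 0 mod 13^3.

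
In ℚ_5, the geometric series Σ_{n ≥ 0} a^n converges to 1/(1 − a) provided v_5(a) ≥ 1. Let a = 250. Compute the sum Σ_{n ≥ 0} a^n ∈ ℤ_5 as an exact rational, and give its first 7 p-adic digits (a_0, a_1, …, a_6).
Σ a^n = 1/(1 − a) = -1/249;  first 7 digits = (1, 0, 0, 2, 0, 0, 4)

v_5(a) = 3 ≥ 1, so the series converges in ℤ_5 to 1/(1 − a) = 1/(1 − 250) = -1/249. Expand this rational in ℤ_5: compute digits iteratively via d_i = x_i mod 5, x_{i+1} = (x_i − d_i)/5. The first 7 digits are (1, 0, 0, 2, 0, 0, 4).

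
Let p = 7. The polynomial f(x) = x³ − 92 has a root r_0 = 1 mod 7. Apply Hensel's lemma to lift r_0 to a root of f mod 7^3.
r_2 = 64 (mod 343)

Hensel: r_{i+1} = r_i − f(r_i)/f′(r_i) mod 7^{i+2}, where f′(x) = 3x². Iterate:
  r_0 = 1 (mod 7)
  r_1 = 15 (mod 49)
  r_2 = 64 (mod 343)
Final: r = 64 with f(r) ≡ 0 mod 7^3.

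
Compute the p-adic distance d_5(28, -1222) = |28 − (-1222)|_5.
d_5(28, -1222) = 1/625

Step 1 — x − y = 28 − (-1222) = 1250. Step 2 — v_5(1250) = 4 (factor: 1250 = (5^4 · 2); the sign does not affect v_p). Step 3 — |x − y|_5 = 5^{-4} = 1/625.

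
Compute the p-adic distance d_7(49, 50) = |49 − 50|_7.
d_7(49, 50) = 1

Step 1 — x − y = 49 − 50 = -1. Step 2 — v_7(-1) = 0 (factor: -1 = −(7^0 · 1); the sign does not affect v_p). Step 3 — |x − y|_7 = 7^{0} = 1.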